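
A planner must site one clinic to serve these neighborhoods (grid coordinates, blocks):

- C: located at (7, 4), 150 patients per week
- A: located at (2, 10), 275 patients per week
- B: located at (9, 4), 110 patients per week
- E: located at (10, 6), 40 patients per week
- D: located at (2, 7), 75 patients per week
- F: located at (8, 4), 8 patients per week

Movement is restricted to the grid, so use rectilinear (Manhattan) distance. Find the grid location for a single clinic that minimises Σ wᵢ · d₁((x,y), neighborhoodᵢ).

Manhattan distance separates: Σwᵢ(|x−xᵢ|+|y−yᵢ|) = Σwᵢ|x−xᵢ| + Σwᵢ|y−yᵢ|, so x and y are optimised independently as 1-D weighted medians.
Total weight W = 658; half = 329.
x-coordinate, sorted with cumulative weight:
  x=2 (A, w=275) cum 275
  x=2 (D, w=75) cum 350  ← median
  x=7 (C, w=150) cum 500
  x=8 (F, w=8) cum 508
  x=9 (B, w=110) cum 618
  x=10 (E, w=40) cum 658
⇒ x* = 2
y-coordinate, sorted with cumulative weight:
  y=4 (C, w=150) cum 150
  y=4 (B, w=110) cum 260
  y=4 (F, w=8) cum 268
  y=6 (E, w=40) cum 308
  y=7 (D, w=75) cum 383  ← median
  y=10 (A, w=275) cum 658
⇒ y* = 7

(2, 7)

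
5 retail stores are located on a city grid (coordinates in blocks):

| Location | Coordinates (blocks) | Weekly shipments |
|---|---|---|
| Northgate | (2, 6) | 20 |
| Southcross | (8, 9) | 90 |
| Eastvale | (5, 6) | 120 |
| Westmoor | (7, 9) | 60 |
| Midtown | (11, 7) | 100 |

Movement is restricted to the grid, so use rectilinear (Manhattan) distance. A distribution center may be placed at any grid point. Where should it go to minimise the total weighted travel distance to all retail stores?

Manhattan distance separates: Σwᵢ(|x−xᵢ|+|y−yᵢ|) = Σwᵢ|x−xᵢ| + Σwᵢ|y−yᵢ|, so x and y are optimised independently as 1-D weighted medians.
Total weight W = 390; half = 195.
x-coordinate, sorted with cumulative weight:
  x=2 (Northgate, w=20) cum 20
  x=5 (Eastvale, w=120) cum 140
  x=7 (Westmoor, w=60) cum 200  ← median
  x=8 (Southcross, w=90) cum 290
  x=11 (Midtown, w=100) cum 390
⇒ x* = 7
y-coordinate, sorted with cumulative weight:
  y=6 (Northgate, w=20) cum 20
  y=6 (Eastvale, w=120) cum 140
  y=7 (Midtown, w=100) cum 240  ← median
  y=9 (Southcross, w=90) cum 330
  y=9 (Westmoor, w=60) cum 390
⇒ y* = 7

(7, 7)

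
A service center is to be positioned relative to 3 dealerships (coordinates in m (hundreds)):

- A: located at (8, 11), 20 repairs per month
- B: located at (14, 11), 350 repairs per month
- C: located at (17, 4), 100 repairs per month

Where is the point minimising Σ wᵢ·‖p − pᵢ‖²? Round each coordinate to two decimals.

The minimiser of Σwᵢ‖p−pᵢ‖² is the weighted centroid p* = (Σwᵢpᵢ)/(Σwᵢ).
Σwᵢ = 470.
Σwᵢxᵢ = 20·8 + 350·14 + 100·17 = 6760.
Σwᵢyᵢ = 20·11 + 350·11 + 100·4 = 4470.
x* = 6760/470 = 14.38, y* = 4470/470 = 9.51.

(14.38, 9.51)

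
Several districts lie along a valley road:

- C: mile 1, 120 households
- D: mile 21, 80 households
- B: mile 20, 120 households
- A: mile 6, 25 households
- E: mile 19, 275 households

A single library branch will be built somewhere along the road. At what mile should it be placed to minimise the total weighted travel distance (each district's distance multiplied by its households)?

For a sum of weighted absolute distances on a line, the optimum is the weighted median (not the mean). Total weight W = 620; half-weight = 310.
Sort by position and accumulate weight:
  mile 1 (C, w=120) → cum 120
  mile 6 (A, w=25) → cum 145
  mile 19 (E, w=275) → cum 420  ≥ 310 → median here
  mile 20 (B, w=120) → cum 540
  mile 21 (D, w=80) → cum 620
Optimal location: mile 19.

x = 19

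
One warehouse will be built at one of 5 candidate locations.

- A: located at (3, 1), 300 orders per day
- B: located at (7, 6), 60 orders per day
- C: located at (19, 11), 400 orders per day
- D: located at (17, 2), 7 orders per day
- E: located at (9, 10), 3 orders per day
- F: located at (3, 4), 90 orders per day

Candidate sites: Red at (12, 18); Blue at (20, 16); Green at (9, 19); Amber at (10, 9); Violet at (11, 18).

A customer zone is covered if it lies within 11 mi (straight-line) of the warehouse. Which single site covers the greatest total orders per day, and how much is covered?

Coverage radius r = 11 mi; a point is covered iff (Δx)²+(Δy)² ≤ 11² = 121.
  Red (12, 18): covers {C, E} → 403
  Blue (20, 16): covers {C} → 400
  Green (9, 19): covers {E} → 3
  Amber (10, 9): covers {A, B, C, D, E, F} → 860
  Violet (11, 18): covers {C, E} → 403
Maximum coverage at Amber: 860 orders per day.

Amber, covering 860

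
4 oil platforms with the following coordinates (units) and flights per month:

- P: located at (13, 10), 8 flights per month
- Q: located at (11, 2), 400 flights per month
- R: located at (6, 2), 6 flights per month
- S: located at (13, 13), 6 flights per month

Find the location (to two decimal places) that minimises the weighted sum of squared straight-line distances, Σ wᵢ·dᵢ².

(11.00, 2.31)

The minimiser of Σwᵢ‖p−pᵢ‖² is the weighted centroid p* = (Σwᵢpᵢ)/(Σwᵢ).
Σwᵢ = 420.
Σwᵢxᵢ = 8·13 + 400·11 + 6·6 + 6·13 = 4618.
Σwᵢyᵢ = 8·10 + 400·2 + 6·2 + 6·13 = 970.
x* = 4618/420 = 11.00, y* = 970/420 = 2.31.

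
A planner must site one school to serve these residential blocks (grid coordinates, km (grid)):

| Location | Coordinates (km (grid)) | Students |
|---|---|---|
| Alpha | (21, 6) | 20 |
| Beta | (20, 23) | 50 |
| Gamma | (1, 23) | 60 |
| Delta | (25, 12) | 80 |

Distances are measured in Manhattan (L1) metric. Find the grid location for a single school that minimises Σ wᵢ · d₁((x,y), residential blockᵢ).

Manhattan distance separates: Σwᵢ(|x−xᵢ|+|y−yᵢ|) = Σwᵢ|x−xᵢ| + Σwᵢ|y−yᵢ|, so x and y are optimised independently as 1-D weighted medians.
Total weight W = 210; half = 105.
x-coordinate, sorted with cumulative weight:
  x=1 (Gamma, w=60) cum 60
  x=20 (Beta, w=50) cum 110  ← median
  x=21 (Alpha, w=20) cum 130
  x=25 (Delta, w=80) cum 210
⇒ x* = 20
y-coordinate, sorted with cumulative weight:
  y=6 (Alpha, w=20) cum 20
  y=12 (Delta, w=80) cum 100
  y=23 (Beta, w=50) cum 150  ← median
  y=23 (Gamma, w=60) cum 210
⇒ y* = 23

(20, 23)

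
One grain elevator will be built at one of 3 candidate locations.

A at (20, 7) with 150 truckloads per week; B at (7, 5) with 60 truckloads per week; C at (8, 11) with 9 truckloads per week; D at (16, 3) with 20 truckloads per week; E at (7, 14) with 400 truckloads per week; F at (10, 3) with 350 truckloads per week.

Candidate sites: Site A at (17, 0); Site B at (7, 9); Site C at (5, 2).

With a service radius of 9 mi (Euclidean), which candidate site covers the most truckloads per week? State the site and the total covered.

Site B, covering 819

Coverage radius r = 9 mi; a point is covered iff (Δx)²+(Δy)² ≤ 9² = 81.
  Site A (17, 0): covers {A, D, F} → 520
  Site B (7, 9): covers {B, C, E, F} → 819
  Site C (5, 2): covers {B, F} → 410
Maximum coverage at Site B: 819 truckloads per week.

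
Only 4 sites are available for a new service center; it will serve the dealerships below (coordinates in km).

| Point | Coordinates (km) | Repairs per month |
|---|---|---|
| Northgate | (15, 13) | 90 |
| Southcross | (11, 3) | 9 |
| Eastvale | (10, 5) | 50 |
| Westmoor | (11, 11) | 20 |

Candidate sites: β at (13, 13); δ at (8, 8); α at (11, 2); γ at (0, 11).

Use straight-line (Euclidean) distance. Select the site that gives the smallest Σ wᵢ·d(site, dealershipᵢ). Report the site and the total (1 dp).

β, total 755.6 km

Total weighted distance at each candidate:
  β (13, 13): total = 755.6
  δ (8, 8): total = 1091.8
  α (11, 2): total = 1400.5
  γ (0, 11): total = 2287.5
Minimum is at β with total 755.6 km.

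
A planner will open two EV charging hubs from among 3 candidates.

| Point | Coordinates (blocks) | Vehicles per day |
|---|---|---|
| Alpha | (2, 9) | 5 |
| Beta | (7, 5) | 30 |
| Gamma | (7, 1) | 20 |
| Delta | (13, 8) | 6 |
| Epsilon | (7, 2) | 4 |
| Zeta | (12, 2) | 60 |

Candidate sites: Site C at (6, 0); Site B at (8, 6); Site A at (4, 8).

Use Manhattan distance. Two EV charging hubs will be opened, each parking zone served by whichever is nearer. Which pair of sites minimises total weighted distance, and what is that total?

{Site C, Site B}, total 679

Evaluate every pair (each demand assigned to the nearer of the two):
  {Site C, Site B}: total = 679
  {Site B, Site A}: total = 737
  {Site C, Site A}: total = 781
Best pair: {Site C, Site B} with total 679.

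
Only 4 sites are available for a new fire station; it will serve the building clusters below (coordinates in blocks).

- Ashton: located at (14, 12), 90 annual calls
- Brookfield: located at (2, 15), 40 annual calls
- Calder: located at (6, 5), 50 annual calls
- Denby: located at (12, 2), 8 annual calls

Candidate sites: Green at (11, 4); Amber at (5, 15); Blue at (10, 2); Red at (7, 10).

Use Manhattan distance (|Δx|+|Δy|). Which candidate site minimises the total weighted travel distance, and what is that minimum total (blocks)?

Red, total 1614 blocks

Total weighted distance at each candidate:
  Green (11, 4): total = 2114
  Amber (5, 15): total = 1910
  Blue (10, 2): total = 2466
  Red (7, 10): total = 1614
Minimum is at Red with total 1614 blocks.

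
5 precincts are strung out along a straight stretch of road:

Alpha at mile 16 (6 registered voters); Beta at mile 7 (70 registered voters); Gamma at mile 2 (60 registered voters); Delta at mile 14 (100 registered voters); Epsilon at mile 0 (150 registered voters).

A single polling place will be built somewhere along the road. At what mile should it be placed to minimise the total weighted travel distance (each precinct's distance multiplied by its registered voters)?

x = 2

For a sum of weighted absolute distances on a line, the optimum is the weighted median (not the mean). Total weight W = 386; half-weight = 193.
Sort by position and accumulate weight:
  mile 0 (Epsilon, w=150) → cum 150
  mile 2 (Gamma, w=60) → cum 210  ≥ 193 → median here
  mile 7 (Beta, w=70) → cum 280
  mile 14 (Delta, w=100) → cum 380
  mile 16 (Alpha, w=6) → cum 386
Optimal location: mile 2.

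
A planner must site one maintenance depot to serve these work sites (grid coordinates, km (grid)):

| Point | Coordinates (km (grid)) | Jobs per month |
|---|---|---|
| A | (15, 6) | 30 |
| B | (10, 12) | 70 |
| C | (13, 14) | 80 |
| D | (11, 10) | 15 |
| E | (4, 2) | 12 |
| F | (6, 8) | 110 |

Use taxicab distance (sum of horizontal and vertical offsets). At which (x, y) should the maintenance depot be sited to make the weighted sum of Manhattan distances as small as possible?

(10, 10)

Manhattan distance separates: Σwᵢ(|x−xᵢ|+|y−yᵢ|) = Σwᵢ|x−xᵢ| + Σwᵢ|y−yᵢ|, so x and y are optimised independently as 1-D weighted medians.
Total weight W = 317; half = 158.5.
x-coordinate, sorted with cumulative weight:
  x=4 (E, w=12) cum 12
  x=6 (F, w=110) cum 122
  x=10 (B, w=70) cum 192  ← median
  x=11 (D, w=15) cum 207
  x=13 (C, w=80) cum 287
  x=15 (A, w=30) cum 317
⇒ x* = 10
y-coordinate, sorted with cumulative weight:
  y=2 (E, w=12) cum 12
  y=6 (A, w=30) cum 42
  y=8 (F, w=110) cum 152
  y=10 (D, w=15) cum 167  ← median
  y=12 (B, w=70) cum 237
  y=14 (C, w=80) cum 317
⇒ y* = 10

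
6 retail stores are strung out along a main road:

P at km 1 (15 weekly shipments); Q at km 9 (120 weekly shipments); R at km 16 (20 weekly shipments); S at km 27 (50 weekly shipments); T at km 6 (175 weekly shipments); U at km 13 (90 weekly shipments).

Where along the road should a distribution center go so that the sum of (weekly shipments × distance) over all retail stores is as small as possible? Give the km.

x = 9

For a sum of weighted absolute distances on a line, the optimum is the weighted median (not the mean). Total weight W = 470; half-weight = 235.
Sort by position and accumulate weight:
  km 1 (P, w=15) → cum 15
  km 6 (T, w=175) → cum 190
  km 9 (Q, w=120) → cum 310  ≥ 235 → median here
  km 13 (U, w=90) → cum 400
  km 16 (R, w=20) → cum 420
  km 27 (S, w=50) → cum 470
Optimal location: km 9.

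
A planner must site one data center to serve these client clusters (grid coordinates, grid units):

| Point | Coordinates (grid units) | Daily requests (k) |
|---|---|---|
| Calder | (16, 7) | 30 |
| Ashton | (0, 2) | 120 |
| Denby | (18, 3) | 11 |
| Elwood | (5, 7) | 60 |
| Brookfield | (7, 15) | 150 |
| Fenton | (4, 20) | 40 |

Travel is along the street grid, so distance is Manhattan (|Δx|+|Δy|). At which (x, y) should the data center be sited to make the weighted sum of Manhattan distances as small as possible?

(5, 7)

Manhattan distance separates: Σwᵢ(|x−xᵢ|+|y−yᵢ|) = Σwᵢ|x−xᵢ| + Σwᵢ|y−yᵢ|, so x and y are optimised independently as 1-D weighted medians.
Total weight W = 411; half = 205.5.
x-coordinate, sorted with cumulative weight:
  x=0 (Ashton, w=120) cum 120
  x=4 (Fenton, w=40) cum 160
  x=5 (Elwood, w=60) cum 220  ← median
  x=7 (Brookfield, w=150) cum 370
  x=16 (Calder, w=30) cum 400
  x=18 (Denby, w=11) cum 411
⇒ x* = 5
y-coordinate, sorted with cumulative weight:
  y=2 (Ashton, w=120) cum 120
  y=3 (Denby, w=11) cum 131
  y=7 (Calder, w=30) cum 161
  y=7 (Elwood, w=60) cum 221  ← median
  y=15 (Brookfield, w=150) cum 371
  y=20 (Fenton, w=40) cum 411
⇒ y* = 7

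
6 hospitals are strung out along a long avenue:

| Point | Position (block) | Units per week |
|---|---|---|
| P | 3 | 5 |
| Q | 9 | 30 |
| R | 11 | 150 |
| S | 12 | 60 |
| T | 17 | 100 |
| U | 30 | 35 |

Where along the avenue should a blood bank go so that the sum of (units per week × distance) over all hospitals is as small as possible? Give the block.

For a sum of weighted absolute distances on a line, the optimum is the weighted median (not the mean). Total weight W = 380; half-weight = 190.
Sort by position and accumulate weight:
  block 3 (P, w=5) → cum 5
  block 9 (Q, w=30) → cum 35
  block 11 (R, w=150) → cum 185
  block 12 (S, w=60) → cum 245  ≥ 190 → median here
  block 17 (T, w=100) → cum 345
  block 30 (U, w=35) → cum 380
Optimal location: block 12.

x = 12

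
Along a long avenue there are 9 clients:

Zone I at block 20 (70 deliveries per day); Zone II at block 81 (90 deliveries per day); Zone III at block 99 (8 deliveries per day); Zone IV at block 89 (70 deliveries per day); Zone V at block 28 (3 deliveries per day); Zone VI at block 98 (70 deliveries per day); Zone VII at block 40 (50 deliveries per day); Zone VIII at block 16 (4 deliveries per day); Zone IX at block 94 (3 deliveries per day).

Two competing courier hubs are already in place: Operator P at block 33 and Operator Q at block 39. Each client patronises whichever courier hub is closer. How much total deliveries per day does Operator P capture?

The indifferent point is the midpoint (33+39)/2 = 36; clients left of it (closer to Operator P at 33) go to Operator P, those right go to Operator Q.
  Zone VIII at 16 (w=4) → Operator P
  Zone I at 20 (w=70) → Operator P
  Zone V at 28 (w=3) → Operator P
  Zone VII at 40 (w=50) → Operator Q
  Zone II at 81 (w=90) → Operator Q
  Zone IV at 89 (w=70) → Operator Q
  Zone IX at 94 (w=3) → Operator Q
  Zone VI at 98 (w=70) → Operator Q
  Zone III at 99 (w=8) → Operator Q
Operator P captures 77; Operator Q captures 291.

77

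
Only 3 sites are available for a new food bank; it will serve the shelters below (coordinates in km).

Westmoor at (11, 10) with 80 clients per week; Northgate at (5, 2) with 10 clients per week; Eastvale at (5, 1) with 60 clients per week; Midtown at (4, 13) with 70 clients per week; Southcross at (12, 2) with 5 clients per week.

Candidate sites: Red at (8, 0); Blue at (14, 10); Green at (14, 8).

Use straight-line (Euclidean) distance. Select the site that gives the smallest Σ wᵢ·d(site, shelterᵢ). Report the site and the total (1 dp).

Total weighted distance at each candidate:
  Red (8, 0): total = 2035.5
  Blue (14, 10): total = 1896.1
  Green (14, 8): total = 1895.0
Minimum is at Green with total 1895.0 km.

Green, total 1895.0 km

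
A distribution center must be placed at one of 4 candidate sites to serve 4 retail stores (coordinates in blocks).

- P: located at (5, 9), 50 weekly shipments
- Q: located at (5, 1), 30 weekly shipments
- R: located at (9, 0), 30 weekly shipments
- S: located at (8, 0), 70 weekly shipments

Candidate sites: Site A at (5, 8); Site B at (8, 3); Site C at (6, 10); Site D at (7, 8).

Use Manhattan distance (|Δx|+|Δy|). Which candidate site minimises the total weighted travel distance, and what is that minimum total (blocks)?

Total weighted distance at each candidate:
  Site A (5, 8): total = 1390
  Site B (8, 3): total = 930
  Site C (6, 10): total = 1630
  Site D (7, 8): total = 1350
Minimum is at Site B with total 930 blocks.

Site B, total 930 blocks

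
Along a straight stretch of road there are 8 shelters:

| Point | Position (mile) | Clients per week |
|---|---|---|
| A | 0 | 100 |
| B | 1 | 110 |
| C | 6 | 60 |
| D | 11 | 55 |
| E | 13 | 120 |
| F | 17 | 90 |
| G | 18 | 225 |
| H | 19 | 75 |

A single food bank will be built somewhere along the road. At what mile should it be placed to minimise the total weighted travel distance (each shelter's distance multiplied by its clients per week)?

x = 13

For a sum of weighted absolute distances on a line, the optimum is the weighted median (not the mean). Total weight W = 835; half-weight = 417.5.
Sort by position and accumulate weight:
  mile 0 (A, w=100) → cum 100
  mile 1 (B, w=110) → cum 210
  mile 6 (C, w=60) → cum 270
  mile 11 (D, w=55) → cum 325
  mile 13 (E, w=120) → cum 445  ≥ 417.5 → median here
  mile 17 (F, w=90) → cum 535
  mile 18 (G, w=225) → cum 760
  mile 19 (H, w=75) → cum 835
Optimal location: mile 13.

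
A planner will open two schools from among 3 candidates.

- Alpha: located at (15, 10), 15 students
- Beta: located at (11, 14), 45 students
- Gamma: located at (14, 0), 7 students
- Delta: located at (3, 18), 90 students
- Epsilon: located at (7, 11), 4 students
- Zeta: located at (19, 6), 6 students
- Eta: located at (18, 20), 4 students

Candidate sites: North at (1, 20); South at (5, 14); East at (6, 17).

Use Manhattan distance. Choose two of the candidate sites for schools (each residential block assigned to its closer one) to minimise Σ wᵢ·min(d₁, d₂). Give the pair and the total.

Evaluate every pair (each demand assigned to the nearer of the two):
  {South, East}: total = 1213
  {North, South}: total = 1221
  {North, East}: total = 1367
Best pair: {South, East} with total 1213.

{South, East}, total 1213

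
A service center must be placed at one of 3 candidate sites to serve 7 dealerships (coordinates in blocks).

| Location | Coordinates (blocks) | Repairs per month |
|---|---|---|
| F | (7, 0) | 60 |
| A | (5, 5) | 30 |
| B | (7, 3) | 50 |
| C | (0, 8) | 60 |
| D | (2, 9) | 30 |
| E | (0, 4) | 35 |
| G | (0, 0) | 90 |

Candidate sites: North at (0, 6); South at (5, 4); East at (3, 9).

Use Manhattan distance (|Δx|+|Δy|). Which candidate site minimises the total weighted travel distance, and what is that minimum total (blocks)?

South, total 2305 blocks

Total weighted distance at each candidate:
  North (0, 6): total = 2340
  South (5, 4): total = 2305
  East (3, 9): total = 3090
Minimum is at South with total 2305 blocks.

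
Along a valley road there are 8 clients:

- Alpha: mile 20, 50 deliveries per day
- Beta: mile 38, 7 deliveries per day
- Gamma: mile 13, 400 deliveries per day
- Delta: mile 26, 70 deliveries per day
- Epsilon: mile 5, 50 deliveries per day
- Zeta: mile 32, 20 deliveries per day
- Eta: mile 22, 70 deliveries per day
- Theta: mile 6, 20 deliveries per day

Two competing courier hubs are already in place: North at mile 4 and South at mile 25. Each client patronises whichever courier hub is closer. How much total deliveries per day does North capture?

The indifferent point is the midpoint (4+25)/2 = 14.5; clients left of it (closer to North at 4) go to North, those right go to South.
  Epsilon at 5 (w=50) → North
  Theta at 6 (w=20) → North
  Gamma at 13 (w=400) → North
  Alpha at 20 (w=50) → South
  Eta at 22 (w=70) → South
  Delta at 26 (w=70) → South
  Zeta at 32 (w=20) → South
  Beta at 38 (w=7) → South
North captures 470; South captures 217.

470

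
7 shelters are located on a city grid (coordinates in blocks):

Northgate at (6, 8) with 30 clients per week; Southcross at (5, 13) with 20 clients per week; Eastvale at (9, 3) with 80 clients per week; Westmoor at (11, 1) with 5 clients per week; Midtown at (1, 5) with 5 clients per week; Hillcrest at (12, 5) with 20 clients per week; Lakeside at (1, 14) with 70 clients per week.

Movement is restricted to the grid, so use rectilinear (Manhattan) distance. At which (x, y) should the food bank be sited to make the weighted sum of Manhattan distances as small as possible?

Manhattan distance separates: Σwᵢ(|x−xᵢ|+|y−yᵢ|) = Σwᵢ|x−xᵢ| + Σwᵢ|y−yᵢ|, so x and y are optimised independently as 1-D weighted medians.
Total weight W = 230; half = 115.
x-coordinate, sorted with cumulative weight:
  x=1 (Midtown, w=5) cum 5
  x=1 (Lakeside, w=70) cum 75
  x=5 (Southcross, w=20) cum 95
  x=6 (Northgate, w=30) cum 125  ← median
  x=9 (Eastvale, w=80) cum 205
  x=11 (Westmoor, w=5) cum 210
  x=12 (Hillcrest, w=20) cum 230
⇒ x* = 6
y-coordinate, sorted with cumulative weight:
  y=1 (Westmoor, w=5) cum 5
  y=3 (Eastvale, w=80) cum 85
  y=5 (Midtown, w=5) cum 90
  y=5 (Hillcrest, w=20) cum 110
  y=8 (Northgate, w=30) cum 140  ← median
  y=13 (Southcross, w=20) cum 160
  y=14 (Lakeside, w=70) cum 230
⇒ y* = 8

(6, 8)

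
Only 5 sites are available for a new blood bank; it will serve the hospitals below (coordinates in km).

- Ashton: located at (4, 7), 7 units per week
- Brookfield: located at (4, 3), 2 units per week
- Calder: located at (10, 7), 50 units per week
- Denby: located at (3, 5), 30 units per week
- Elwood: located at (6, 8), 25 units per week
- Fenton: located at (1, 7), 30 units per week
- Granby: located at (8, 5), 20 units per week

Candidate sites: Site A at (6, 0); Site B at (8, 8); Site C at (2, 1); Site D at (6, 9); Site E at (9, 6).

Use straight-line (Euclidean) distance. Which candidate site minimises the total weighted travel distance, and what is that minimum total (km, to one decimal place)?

Site B, total 650.5 km

Total weighted distance at each candidate:
  Site A (6, 0): total = 1202.0
  Site B (8, 8): total = 650.5
  Site C (2, 1): total = 1201.9
  Site D (6, 9): total = 682.1
  Site E (9, 6): total = 660.8
Minimum is at Site B with total 650.5 km.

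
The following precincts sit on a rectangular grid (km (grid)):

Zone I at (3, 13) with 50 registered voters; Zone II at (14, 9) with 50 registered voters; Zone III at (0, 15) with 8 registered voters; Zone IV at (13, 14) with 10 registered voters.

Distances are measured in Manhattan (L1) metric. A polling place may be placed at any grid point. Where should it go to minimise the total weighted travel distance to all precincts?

(13, 13)

Manhattan distance separates: Σwᵢ(|x−xᵢ|+|y−yᵢ|) = Σwᵢ|x−xᵢ| + Σwᵢ|y−yᵢ|, so x and y are optimised independently as 1-D weighted medians.
Total weight W = 118; half = 59.
x-coordinate, sorted with cumulative weight:
  x=0 (Zone III, w=8) cum 8
  x=3 (Zone I, w=50) cum 58
  x=13 (Zone IV, w=10) cum 68  ← median
  x=14 (Zone II, w=50) cum 118
⇒ x* = 13
y-coordinate, sorted with cumulative weight:
  y=9 (Zone II, w=50) cum 50
  y=13 (Zone I, w=50) cum 100  ← median
  y=14 (Zone IV, w=10) cum 110
  y=15 (Zone III, w=8) cum 118
⇒ y* = 13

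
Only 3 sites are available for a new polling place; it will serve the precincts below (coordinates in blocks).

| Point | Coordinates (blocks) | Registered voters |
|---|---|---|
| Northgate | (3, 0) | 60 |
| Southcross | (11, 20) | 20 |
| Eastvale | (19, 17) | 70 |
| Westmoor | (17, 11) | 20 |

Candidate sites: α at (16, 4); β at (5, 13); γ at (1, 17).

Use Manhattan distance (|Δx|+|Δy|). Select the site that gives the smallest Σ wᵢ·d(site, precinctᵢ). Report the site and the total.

β, total 2700 blocks

Total weighted distance at each candidate:
  α (16, 4): total = 2720
  β (5, 13): total = 2700
  γ (1, 17): total = 3100
Minimum is at β with total 2700 blocks.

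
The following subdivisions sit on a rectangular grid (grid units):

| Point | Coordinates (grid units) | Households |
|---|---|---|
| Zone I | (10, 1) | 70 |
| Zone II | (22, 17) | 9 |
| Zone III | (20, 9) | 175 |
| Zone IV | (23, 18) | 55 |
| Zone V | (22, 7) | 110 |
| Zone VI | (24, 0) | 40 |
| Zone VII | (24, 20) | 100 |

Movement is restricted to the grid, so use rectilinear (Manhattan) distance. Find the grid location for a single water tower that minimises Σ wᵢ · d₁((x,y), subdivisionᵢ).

Manhattan distance separates: Σwᵢ(|x−xᵢ|+|y−yᵢ|) = Σwᵢ|x−xᵢ| + Σwᵢ|y−yᵢ|, so x and y are optimised independently as 1-D weighted medians.
Total weight W = 559; half = 279.5.
x-coordinate, sorted with cumulative weight:
  x=10 (Zone I, w=70) cum 70
  x=20 (Zone III, w=175) cum 245
  x=22 (Zone II, w=9) cum 254
  x=22 (Zone V, w=110) cum 364  ← median
  x=23 (Zone IV, w=55) cum 419
  x=24 (Zone VI, w=40) cum 459
  x=24 (Zone VII, w=100) cum 559
⇒ x* = 22
y-coordinate, sorted with cumulative weight:
  y=0 (Zone VI, w=40) cum 40
  y=1 (Zone I, w=70) cum 110
  y=7 (Zone V, w=110) cum 220
  y=9 (Zone III, w=175) cum 395  ← median
  y=17 (Zone II, w=9) cum 404
  y=18 (Zone IV, w=55) cum 459
  y=20 (Zone VII, w=100) cum 559
⇒ y* = 9

(22, 9)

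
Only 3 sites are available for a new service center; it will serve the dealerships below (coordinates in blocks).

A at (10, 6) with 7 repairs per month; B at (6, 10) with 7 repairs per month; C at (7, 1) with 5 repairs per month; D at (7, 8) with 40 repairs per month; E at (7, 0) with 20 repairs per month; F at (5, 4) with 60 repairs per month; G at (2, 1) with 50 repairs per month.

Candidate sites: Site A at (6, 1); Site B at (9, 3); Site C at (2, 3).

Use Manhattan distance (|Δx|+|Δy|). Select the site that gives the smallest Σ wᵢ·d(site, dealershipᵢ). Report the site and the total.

Total weighted distance at each candidate:
  Site A (6, 1): total = 931
  Site B (9, 3): total = 1248
  Site C (2, 3): total = 1089
Minimum is at Site A with total 931 blocks.

Site A, total 931 blocks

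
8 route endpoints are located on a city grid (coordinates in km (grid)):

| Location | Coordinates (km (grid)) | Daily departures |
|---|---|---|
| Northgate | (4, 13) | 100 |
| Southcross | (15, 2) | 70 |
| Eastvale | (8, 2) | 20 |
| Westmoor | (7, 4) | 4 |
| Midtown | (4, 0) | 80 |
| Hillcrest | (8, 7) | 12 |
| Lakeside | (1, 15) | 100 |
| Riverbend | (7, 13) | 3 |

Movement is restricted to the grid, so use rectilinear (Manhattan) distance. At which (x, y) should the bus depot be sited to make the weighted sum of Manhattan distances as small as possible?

(4, 13)

Manhattan distance separates: Σwᵢ(|x−xᵢ|+|y−yᵢ|) = Σwᵢ|x−xᵢ| + Σwᵢ|y−yᵢ|, so x and y are optimised independently as 1-D weighted medians.
Total weight W = 389; half = 194.5.
x-coordinate, sorted with cumulative weight:
  x=1 (Lakeside, w=100) cum 100
  x=4 (Northgate, w=100) cum 200  ← median
  x=4 (Midtown, w=80) cum 280
  x=7 (Westmoor, w=4) cum 284
  x=7 (Riverbend, w=3) cum 287
  x=8 (Eastvale, w=20) cum 307
  x=8 (Hillcrest, w=12) cum 319
  x=15 (Southcross, w=70) cum 389
⇒ x* = 4
y-coordinate, sorted with cumulative weight:
  y=0 (Midtown, w=80) cum 80
  y=2 (Southcross, w=70) cum 150
  y=2 (Eastvale, w=20) cum 170
  y=4 (Westmoor, w=4) cum 174
  y=7 (Hillcrest, w=12) cum 186
  y=13 (Northgate, w=100) cum 286  ← median
  y=13 (Riverbend, w=3) cum 289
  y=15 (Lakeside, w=100) cum 389
⇒ y* = 13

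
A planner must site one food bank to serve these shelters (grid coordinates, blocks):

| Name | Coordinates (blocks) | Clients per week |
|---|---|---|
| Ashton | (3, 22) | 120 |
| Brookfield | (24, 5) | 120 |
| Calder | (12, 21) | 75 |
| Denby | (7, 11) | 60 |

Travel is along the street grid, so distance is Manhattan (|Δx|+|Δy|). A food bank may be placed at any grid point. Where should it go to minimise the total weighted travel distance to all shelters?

Manhattan distance separates: Σwᵢ(|x−xᵢ|+|y−yᵢ|) = Σwᵢ|x−xᵢ| + Σwᵢ|y−yᵢ|, so x and y are optimised independently as 1-D weighted medians.
Total weight W = 375; half = 187.5.
x-coordinate, sorted with cumulative weight:
  x=3 (Ashton, w=120) cum 120
  x=7 (Denby, w=60) cum 180
  x=12 (Calder, w=75) cum 255  ← median
  x=24 (Brookfield, w=120) cum 375
⇒ x* = 12
y-coordinate, sorted with cumulative weight:
  y=5 (Brookfield, w=120) cum 120
  y=11 (Denby, w=60) cum 180
  y=21 (Calder, w=75) cum 255  ← median
  y=22 (Ashton, w=120) cum 375
⇒ y* = 21

(12, 21)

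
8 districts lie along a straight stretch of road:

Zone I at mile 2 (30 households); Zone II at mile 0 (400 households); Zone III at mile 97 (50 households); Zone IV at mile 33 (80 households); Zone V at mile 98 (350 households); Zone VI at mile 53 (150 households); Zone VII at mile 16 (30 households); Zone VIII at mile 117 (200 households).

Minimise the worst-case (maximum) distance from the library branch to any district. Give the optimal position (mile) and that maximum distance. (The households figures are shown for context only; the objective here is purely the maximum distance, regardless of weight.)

location 58.5, max distance 58.5

The 1-center on a line is the midpoint of the two extreme points: leftmost at 0, rightmost at 117.
Optimal location = (0 + 117)/2 = 58.5; maximum distance = (117 − 0)/2 = 58.5.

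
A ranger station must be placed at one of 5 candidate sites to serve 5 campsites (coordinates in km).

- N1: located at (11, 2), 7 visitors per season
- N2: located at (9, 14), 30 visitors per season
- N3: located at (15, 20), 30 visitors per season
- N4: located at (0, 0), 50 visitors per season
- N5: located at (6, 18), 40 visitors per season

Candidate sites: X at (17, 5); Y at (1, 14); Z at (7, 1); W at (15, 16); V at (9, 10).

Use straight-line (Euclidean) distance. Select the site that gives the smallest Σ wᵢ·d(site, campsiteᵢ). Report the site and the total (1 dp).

Total weighted distance at each candidate:
  X (17, 5): total = 2429.4
  Y (1, 14): total = 1764.2
  Z (7, 1): total = 2076.6
  W (15, 16): total = 1877.0
  V (9, 10): total = 1542.0
Minimum is at V with total 1542.0 km.

V, total 1542.0 km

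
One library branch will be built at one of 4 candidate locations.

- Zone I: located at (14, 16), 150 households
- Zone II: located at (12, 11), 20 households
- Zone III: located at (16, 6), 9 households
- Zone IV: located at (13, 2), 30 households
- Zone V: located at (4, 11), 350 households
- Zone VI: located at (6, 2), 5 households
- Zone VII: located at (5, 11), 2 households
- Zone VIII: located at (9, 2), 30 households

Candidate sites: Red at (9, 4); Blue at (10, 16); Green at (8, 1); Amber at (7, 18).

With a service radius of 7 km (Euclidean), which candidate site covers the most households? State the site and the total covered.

Blue, covering 170

Coverage radius r = 7 km; a point is covered iff (Δx)²+(Δy)² ≤ 7² = 49.
  Red (9, 4): covers {Zone IV, Zone VI, Zone VIII} → 65
  Blue (10, 16): covers {Zone I, Zone II} → 170
  Green (8, 1): covers {Zone IV, Zone VI, Zone VIII} → 65
  Amber (7, 18): covers {none} → 0
Maximum coverage at Blue: 170 households.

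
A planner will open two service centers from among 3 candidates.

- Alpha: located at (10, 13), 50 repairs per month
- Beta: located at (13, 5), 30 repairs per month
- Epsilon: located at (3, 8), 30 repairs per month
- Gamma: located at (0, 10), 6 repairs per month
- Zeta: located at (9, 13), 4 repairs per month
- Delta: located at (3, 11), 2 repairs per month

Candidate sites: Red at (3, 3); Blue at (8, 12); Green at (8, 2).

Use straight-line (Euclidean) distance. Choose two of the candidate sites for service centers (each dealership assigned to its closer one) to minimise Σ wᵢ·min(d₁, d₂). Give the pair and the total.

{Blue, Green}, total 544.2

Evaluate every pair (each demand assigned to the nearer of the two):
  {Blue, Green}: total = 544.2
  {Red, Blue}: total = 581.4
  {Red, Green}: total = 989.8
Best pair: {Blue, Green} with total 544.2.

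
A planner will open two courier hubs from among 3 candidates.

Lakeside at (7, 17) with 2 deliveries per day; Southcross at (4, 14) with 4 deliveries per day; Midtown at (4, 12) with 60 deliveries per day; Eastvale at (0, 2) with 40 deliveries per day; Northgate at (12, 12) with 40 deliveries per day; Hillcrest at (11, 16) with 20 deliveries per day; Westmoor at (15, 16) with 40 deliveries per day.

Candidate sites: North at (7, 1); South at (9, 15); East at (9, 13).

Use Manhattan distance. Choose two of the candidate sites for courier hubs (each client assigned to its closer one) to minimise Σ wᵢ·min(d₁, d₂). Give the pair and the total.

{North, East}, total 1336

Evaluate every pair (each demand assigned to the nearer of the two):
  {North, East}: total = 1336
  {North, South}: total = 1412
  {South, East}: total = 1692
Best pair: {North, East} with total 1336.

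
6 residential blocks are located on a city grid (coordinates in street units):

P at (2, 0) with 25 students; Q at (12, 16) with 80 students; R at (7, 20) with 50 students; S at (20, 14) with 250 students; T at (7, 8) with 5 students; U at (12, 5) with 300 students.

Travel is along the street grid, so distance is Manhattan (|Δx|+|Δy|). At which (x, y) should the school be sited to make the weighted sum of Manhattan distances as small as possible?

(12, 14)

Manhattan distance separates: Σwᵢ(|x−xᵢ|+|y−yᵢ|) = Σwᵢ|x−xᵢ| + Σwᵢ|y−yᵢ|, so x and y are optimised independently as 1-D weighted medians.
Total weight W = 710; half = 355.
x-coordinate, sorted with cumulative weight:
  x=2 (P, w=25) cum 25
  x=7 (R, w=50) cum 75
  x=7 (T, w=5) cum 80
  x=12 (Q, w=80) cum 160
  x=12 (U, w=300) cum 460  ← median
  x=20 (S, w=250) cum 710
⇒ x* = 12
y-coordinate, sorted with cumulative weight:
  y=0 (P, w=25) cum 25
  y=5 (U, w=300) cum 325
  y=8 (T, w=5) cum 330
  y=14 (S, w=250) cum 580  ← median
  y=16 (Q, w=80) cum 660
  y=20 (R, w=50) cum 710
⇒ y* = 14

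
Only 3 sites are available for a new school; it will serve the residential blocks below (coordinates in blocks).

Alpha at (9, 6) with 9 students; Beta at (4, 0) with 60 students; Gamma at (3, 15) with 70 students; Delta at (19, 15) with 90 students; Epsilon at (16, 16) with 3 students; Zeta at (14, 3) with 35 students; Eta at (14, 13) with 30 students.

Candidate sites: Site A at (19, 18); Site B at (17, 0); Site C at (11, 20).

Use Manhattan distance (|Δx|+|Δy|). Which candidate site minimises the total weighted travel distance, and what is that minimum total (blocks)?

Site A, total 4793 blocks

Total weighted distance at each candidate:
  Site A (19, 18): total = 4793
  Site B (17, 0): total = 5207
  Site C (11, 20): total = 4871
Minimum is at Site A with total 4793 blocks.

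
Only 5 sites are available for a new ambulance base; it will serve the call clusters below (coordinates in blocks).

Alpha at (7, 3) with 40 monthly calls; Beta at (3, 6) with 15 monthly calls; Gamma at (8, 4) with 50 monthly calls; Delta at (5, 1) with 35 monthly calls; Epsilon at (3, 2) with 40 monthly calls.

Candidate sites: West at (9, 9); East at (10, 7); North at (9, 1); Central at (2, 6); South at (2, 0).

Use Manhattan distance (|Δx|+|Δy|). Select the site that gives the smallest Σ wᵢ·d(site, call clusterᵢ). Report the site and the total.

Total weighted distance at each candidate:
  West (9, 9): total = 1695
  East (10, 7): total = 1515
  North (9, 1): total = 945
  Central (2, 6): total = 1215
  South (2, 0): total = 1185
Minimum is at North with total 945 blocks.

North, total 945 blocks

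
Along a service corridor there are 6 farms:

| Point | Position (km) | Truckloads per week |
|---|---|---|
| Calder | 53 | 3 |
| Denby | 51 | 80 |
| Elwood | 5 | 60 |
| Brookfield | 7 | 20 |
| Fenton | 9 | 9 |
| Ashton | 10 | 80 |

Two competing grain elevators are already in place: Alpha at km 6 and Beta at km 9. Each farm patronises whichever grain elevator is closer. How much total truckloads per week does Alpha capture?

The indifferent point is the midpoint (6+9)/2 = 7.5; farms left of it (closer to Alpha at 6) go to Alpha, those right go to Beta.
  Elwood at 5 (w=60) → Alpha
  Brookfield at 7 (w=20) → Alpha
  Fenton at 9 (w=9) → Beta
  Ashton at 10 (w=80) → Beta
  Denby at 51 (w=80) → Beta
  Calder at 53 (w=3) → Beta
Alpha captures 80; Beta captures 172.

80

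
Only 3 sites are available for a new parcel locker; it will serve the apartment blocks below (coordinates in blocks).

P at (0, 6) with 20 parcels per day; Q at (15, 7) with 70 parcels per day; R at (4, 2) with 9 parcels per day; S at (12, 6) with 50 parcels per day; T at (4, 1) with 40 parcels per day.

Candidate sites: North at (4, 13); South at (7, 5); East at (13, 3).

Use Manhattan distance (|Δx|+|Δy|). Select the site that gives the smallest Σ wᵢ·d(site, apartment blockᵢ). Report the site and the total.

East, total 1470 blocks

Total weighted distance at each candidate:
  North (4, 13): total = 2739
  South (7, 5): total = 1494
  East (13, 3): total = 1470
Minimum is at East with total 1470 blocks.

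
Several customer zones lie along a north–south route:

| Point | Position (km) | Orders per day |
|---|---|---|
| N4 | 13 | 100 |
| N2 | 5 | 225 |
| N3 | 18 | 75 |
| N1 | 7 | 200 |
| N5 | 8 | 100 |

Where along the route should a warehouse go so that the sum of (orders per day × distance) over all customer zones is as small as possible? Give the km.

For a sum of weighted absolute distances on a line, the optimum is the weighted median (not the mean). Total weight W = 700; half-weight = 350.
Sort by position and accumulate weight:
  km 5 (N2, w=225) → cum 225
  km 7 (N1, w=200) → cum 425  ≥ 350 → median here
  km 8 (N5, w=100) → cum 525
  km 13 (N4, w=100) → cum 625
  km 18 (N3, w=75) → cum 700
Optimal location: km 7.

x = 7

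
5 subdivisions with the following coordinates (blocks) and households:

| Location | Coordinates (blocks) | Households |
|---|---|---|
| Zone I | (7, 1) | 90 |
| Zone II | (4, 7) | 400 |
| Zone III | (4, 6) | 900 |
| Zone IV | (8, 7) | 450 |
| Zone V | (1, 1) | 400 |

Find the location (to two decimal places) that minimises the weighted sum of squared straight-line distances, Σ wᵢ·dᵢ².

(4.39, 5.29)

The minimiser of Σwᵢ‖p−pᵢ‖² is the weighted centroid p* = (Σwᵢpᵢ)/(Σwᵢ).
Σwᵢ = 2240.
Σwᵢxᵢ = 90·7 + 400·4 + 900·4 + 450·8 + 400·1 = 9830.
Σwᵢyᵢ = 90·1 + 400·7 + 900·6 + 450·7 + 400·1 = 11840.
x* = 9830/2240 = 4.39, y* = 11840/2240 = 5.29.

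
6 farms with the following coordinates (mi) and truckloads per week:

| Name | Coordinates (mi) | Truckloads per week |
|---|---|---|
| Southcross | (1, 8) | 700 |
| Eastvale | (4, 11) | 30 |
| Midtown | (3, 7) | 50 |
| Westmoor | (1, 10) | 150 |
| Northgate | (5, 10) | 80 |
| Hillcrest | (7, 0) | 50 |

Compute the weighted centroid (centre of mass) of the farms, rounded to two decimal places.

(1.76, 8.09)

The minimiser of Σwᵢ‖p−pᵢ‖² is the weighted centroid p* = (Σwᵢpᵢ)/(Σwᵢ).
Σwᵢ = 1060.
Σwᵢxᵢ = 700·1 + 30·4 + 50·3 + 150·1 + 80·5 + 50·7 = 1870.
Σwᵢyᵢ = 700·8 + 30·11 + 50·7 + 150·10 + 80·10 + 50·0 = 8580.
x* = 1870/1060 = 1.76, y* = 8580/1060 = 8.09.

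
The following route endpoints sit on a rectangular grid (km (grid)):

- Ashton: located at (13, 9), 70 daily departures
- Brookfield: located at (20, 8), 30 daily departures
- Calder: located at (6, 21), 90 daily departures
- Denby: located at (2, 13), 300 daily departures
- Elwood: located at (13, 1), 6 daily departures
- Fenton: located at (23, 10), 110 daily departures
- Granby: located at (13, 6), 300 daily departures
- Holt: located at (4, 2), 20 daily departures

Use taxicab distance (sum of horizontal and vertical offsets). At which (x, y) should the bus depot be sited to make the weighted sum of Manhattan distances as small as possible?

(13, 10)

Manhattan distance separates: Σwᵢ(|x−xᵢ|+|y−yᵢ|) = Σwᵢ|x−xᵢ| + Σwᵢ|y−yᵢ|, so x and y are optimised independently as 1-D weighted medians.
Total weight W = 926; half = 463.
x-coordinate, sorted with cumulative weight:
  x=2 (Denby, w=300) cum 300
  x=4 (Holt, w=20) cum 320
  x=6 (Calder, w=90) cum 410
  x=13 (Ashton, w=70) cum 480  ← median
  x=13 (Elwood, w=6) cum 486
  x=13 (Granby, w=300) cum 786
  x=20 (Brookfield, w=30) cum 816
  x=23 (Fenton, w=110) cum 926
⇒ x* = 13
y-coordinate, sorted with cumulative weight:
  y=1 (Elwood, w=6) cum 6
  y=2 (Holt, w=20) cum 26
  y=6 (Granby, w=300) cum 326
  y=8 (Brookfield, w=30) cum 356
  y=9 (Ashton, w=70) cum 426
  y=10 (Fenton, w=110) cum 536  ← median
  y=13 (Denby, w=300) cum 836
  y=21 (Calder, w=90) cum 926
⇒ y* = 10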